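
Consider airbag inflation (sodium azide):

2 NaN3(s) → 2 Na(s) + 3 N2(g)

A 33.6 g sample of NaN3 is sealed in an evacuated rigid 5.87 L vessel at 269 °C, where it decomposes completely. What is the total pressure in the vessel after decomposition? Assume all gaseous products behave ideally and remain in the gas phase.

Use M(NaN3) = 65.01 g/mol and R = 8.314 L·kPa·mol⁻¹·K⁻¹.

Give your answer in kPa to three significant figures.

595 kPa

n(NaN3) = 33.6 / 65.01 = 0.5168 mol
n(gas produced) = (3/2) × 0.5168 = 0.7752 mol
P = nRT/V = 0.7752 × 8.314 × 542.15 / 5.87 = 595.3 kPa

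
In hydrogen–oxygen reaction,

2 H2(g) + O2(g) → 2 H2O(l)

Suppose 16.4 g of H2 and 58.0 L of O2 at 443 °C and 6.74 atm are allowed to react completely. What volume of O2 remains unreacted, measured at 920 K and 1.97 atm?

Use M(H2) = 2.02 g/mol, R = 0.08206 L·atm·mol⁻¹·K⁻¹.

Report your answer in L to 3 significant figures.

99.4 L

n(H2) = 16.4 / 2.02 = 8.119 mol
n(O2) = PV/RT = (6.74 × 58.0) / (0.08206 × 716.15) = 6.652 mol
For 8.119 mol H2, stoichiometry requires (1/2) × 8.119 = 4.059 mol O2; 6.652 mol is available, so H2 is limiting.
n(O2) consumed = (1/2) × 8.119 = 4.059 mol; remaining = 6.652 − 4.059 = 2.593 mol
V(O2) = nRT/P = 2.593 × 0.08206 × 920 / 1.97 = 99.37 L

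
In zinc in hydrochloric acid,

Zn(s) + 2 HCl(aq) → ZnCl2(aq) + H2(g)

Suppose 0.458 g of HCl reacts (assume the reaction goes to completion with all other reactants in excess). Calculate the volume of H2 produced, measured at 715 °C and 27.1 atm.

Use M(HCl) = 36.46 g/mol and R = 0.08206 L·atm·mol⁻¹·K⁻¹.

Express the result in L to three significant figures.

0.0188 L

n(HCl) = 0.4580 / 36.46 = 0.01256 mol
n(H2) = (1/2) × 0.01256 = 0.006280 mol
V = nRT/P = 0.006280 × 0.08206 × 988.15 / 27.1 = 0.01879 L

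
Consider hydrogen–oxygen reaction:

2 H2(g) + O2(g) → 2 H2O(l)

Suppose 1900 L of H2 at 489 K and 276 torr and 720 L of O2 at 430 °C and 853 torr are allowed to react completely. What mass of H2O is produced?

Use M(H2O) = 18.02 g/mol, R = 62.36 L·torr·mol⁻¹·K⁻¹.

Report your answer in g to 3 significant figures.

310 g

n(H2) = PV/RT = (276 × 1900) / (62.36 × 489) = 17.20 mol
n(O2) = PV/RT = (853 × 720) / (62.36 × 703.15) = 14.01 mol
For 17.20 mol H2, stoichiometry requires (1/2) × 17.20 = 8.600 mol O2; 14.01 mol is available, so H2 is limiting.
n(H2O) = (2/2) × 17.20 = 17.20 mol
m(H2O) = 17.20 × 18.02 = 309.9 g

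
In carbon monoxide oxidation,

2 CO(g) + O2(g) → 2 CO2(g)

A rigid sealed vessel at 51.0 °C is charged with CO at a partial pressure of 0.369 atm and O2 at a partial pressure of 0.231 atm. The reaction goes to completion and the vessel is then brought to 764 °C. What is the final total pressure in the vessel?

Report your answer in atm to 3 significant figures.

1.33 atm

At constant V, partial pressures at 51.0 °C are proportional to moles, so apply stoichiometry directly to pressures.
P(O2) required for 0.369 atm of CO = (1/2) × 0.369 = 0.1845 atm; available 0.231 atm, so CO is limiting.
P(O2) remaining = 0.231 − (1/2) × 0.369 = 0.04650 atm
P(gaseous products) = (2)/2 × 0.369 = 0.3690 atm
P_total at 51.0 °C = 0.04650 + 0.3690 = 0.4155 atm
Scaling to 764 °C: P = 0.4155 × 1037.15/324.15 = 1.329 atm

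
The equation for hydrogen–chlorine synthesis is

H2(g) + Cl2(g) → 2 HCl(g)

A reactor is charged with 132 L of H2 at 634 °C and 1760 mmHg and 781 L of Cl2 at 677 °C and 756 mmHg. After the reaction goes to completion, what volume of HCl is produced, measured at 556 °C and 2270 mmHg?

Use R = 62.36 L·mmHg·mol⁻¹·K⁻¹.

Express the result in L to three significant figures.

n(H2) = PV/RT = (1760 × 132) / (62.36 × 907.15) = 4.107 mol
n(Cl2) = PV/RT = (756 × 781) / (62.36 × 950.15) = 9.965 mol
For 4.107 mol H2, stoichiometry requires (1/1) × 4.107 = 4.107 mol Cl2; 9.965 mol is available, so H2 is limiting.
n(HCl) = (2/1) × 4.107 = 8.214 mol
V(HCl) = nRT/P = 8.214 × 62.36 × 829.15 / 2270 = 187.1 L

187 L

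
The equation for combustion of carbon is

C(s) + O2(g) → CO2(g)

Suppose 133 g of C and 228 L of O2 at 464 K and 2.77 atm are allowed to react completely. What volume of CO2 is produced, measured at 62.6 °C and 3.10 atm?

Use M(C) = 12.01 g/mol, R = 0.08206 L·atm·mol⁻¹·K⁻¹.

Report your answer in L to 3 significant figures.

n(C) = 133 / 12.01 = 11.07 mol
n(O2) = PV/RT = (2.77 × 228) / (0.08206 × 464) = 16.59 mol
For 11.07 mol C, stoichiometry requires (1/1) × 11.07 = 11.07 mol O2; 16.59 mol is available, so C is limiting.
n(CO2) = (1/1) × 11.07 = 11.07 mol
V(CO2) = nRT/P = 11.07 × 0.08206 × 335.75 / 3.10 = 98.39 L

98.4 L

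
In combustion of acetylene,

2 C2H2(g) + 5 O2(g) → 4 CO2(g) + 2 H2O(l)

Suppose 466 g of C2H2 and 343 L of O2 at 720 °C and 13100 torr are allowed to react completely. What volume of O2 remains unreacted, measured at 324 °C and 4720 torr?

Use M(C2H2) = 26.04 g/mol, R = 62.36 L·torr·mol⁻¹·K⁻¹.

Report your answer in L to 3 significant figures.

n(C2H2) = 466 / 26.04 = 17.90 mol
n(O2) = PV/RT = (13100 × 343) / (62.36 × 993.15) = 72.55 mol
For 17.90 mol C2H2, stoichiometry requires (5/2) × 17.90 = 44.75 mol O2; 72.55 mol is available, so C2H2 is limiting.
n(O2) consumed = (5/2) × 17.90 = 44.75 mol; remaining = 72.55 − 44.75 = 27.80 mol
V(O2) = nRT/P = 27.80 × 62.36 × 597.15 / 4720 = 219.3 L

219 L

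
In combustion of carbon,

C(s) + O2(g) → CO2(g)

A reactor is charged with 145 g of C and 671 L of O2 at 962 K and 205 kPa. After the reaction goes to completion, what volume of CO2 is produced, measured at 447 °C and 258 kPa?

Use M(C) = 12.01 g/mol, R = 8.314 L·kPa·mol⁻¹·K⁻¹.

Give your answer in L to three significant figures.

n(C) = 145 / 12.01 = 12.07 mol
n(O2) = PV/RT = (205 × 671) / (8.314 × 962) = 17.20 mol
For 12.07 mol C, stoichiometry requires (1/1) × 12.07 = 12.07 mol O2; 17.20 mol is available, so C is limiting.
n(CO2) = (1/1) × 12.07 = 12.07 mol
V(CO2) = nRT/P = 12.07 × 8.314 × 720.15 / 258 = 280.1 L

280 L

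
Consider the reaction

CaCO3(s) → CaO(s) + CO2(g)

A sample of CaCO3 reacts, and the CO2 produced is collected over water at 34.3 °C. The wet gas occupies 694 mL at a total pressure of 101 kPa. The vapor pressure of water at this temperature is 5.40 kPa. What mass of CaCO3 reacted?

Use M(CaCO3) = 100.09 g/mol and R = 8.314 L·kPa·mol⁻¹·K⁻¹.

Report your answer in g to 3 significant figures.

P(CO2) = 101 − 5.40 = 95.60 kPa
n(CO2) = PV/RT = (95.60 × 0.6940) / (8.314 × 307.45) = 0.02596 mol
n(CaCO3) = (1/1) × 0.02596 = 0.02596 mol
m(CaCO3) = 0.02596 × 100.09 = 2.598 g

2.60 g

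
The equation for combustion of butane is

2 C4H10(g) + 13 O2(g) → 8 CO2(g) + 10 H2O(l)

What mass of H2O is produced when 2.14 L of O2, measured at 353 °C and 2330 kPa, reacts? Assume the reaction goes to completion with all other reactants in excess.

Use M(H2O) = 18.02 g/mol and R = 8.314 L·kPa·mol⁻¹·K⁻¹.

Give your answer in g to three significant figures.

n(O2) = PV/RT = (2330 × 2.14) / (8.314 × 626.15) = 0.9578 mol
n(H2O) = (10/13) × 0.9578 = 0.7368 mol
m(H2O) = 0.7368 × 18.02 = 13.28 g

13.3 g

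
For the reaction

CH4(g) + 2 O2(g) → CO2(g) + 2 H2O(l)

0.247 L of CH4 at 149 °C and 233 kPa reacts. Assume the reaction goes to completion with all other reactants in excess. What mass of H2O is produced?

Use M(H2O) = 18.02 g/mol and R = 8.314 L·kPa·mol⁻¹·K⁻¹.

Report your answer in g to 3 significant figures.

0.591 g

n(CH4) = PV/RT = (233 × 0.247) / (8.314 × 422.15) = 0.01640 mol
n(H2O) = (2/1) × 0.01640 = 0.03280 mol
m(H2O) = 0.03280 × 18.02 = 0.5911 g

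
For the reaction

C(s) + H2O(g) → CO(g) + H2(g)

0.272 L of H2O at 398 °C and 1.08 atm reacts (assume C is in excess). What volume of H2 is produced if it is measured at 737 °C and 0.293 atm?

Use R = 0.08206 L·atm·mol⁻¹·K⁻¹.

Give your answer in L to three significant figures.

1.51 L

n(H2O) = PV/RT = (1.08 × 0.272) / (0.08206 × 671.15) = 0.005334 mol
n(H2) = (1/1) × 0.005334 = 0.005334 mol
V = nRT/P = 0.005334 × 0.08206 × 1010.15 / 0.293 = 1.509 L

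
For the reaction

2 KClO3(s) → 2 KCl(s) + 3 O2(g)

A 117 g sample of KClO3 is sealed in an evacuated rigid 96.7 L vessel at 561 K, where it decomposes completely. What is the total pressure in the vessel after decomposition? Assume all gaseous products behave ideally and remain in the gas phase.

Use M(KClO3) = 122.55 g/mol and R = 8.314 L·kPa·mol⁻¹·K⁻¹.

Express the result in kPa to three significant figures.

n(KClO3) = 117 / 122.55 = 0.9547 mol
n(gas produced) = (3/2) × 0.9547 = 1.432 mol
P = nRT/V = 1.432 × 8.314 × 561 / 96.7 = 69.07 kPa

69.1 kPa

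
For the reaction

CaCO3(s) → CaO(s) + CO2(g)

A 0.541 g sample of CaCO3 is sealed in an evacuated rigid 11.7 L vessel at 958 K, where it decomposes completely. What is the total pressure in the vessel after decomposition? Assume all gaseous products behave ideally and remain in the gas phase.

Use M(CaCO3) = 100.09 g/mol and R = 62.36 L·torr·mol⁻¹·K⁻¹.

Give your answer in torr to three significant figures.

n(CaCO3) = 0.541 / 100.09 = 0.005405 mol
n(gas produced) = (1/1) × 0.005405 = 0.005405 mol
P = nRT/V = 0.005405 × 62.36 × 958 / 11.7 = 27.60 torr

27.6 torr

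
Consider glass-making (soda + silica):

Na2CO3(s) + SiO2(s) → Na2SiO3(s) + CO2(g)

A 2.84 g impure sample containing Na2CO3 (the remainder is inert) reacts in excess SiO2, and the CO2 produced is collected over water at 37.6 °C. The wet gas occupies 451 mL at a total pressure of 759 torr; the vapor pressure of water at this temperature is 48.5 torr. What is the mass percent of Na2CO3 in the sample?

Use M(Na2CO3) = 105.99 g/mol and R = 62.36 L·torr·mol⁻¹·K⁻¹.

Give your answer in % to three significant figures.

61.7 %

P(CO2) = 759 − 48.5 = 710.5 torr
n(CO2) = PV/RT = (710.5 × 0.4510) / (62.36 × 310.75) = 0.01654 mol
n(Na2CO3) = (1/1) × 0.01654 = 0.01654 mol
m(Na2CO3) = 0.01654 × 105.99 = 1.753 g
%Na2CO3 = 1.753 / 2.84 × 100 = 61.73%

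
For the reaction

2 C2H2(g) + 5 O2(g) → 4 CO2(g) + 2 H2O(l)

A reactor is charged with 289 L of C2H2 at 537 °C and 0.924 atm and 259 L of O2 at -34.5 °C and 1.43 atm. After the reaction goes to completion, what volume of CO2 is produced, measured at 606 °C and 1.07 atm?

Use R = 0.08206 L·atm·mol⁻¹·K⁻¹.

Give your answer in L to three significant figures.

542 L

n(C2H2) = PV/RT = (0.924 × 289) / (0.08206 × 810.15) = 4.017 mol
n(O2) = PV/RT = (1.43 × 259) / (0.08206 × 238.65) = 18.91 mol
For 4.017 mol C2H2, stoichiometry requires (5/2) × 4.017 = 10.04 mol O2; 18.91 mol is available, so C2H2 is limiting.
n(CO2) = (4/2) × 4.017 = 8.034 mol
V(CO2) = nRT/P = 8.034 × 0.08206 × 879.15 / 1.07 = 541.7 L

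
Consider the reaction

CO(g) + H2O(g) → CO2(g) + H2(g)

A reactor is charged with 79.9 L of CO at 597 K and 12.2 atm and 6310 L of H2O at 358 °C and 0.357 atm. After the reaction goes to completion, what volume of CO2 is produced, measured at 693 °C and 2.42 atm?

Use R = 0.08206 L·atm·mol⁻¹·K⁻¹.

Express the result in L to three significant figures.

652 L

n(CO) = PV/RT = (12.2 × 79.9) / (0.08206 × 597) = 19.90 mol
n(H2O) = PV/RT = (0.357 × 6310) / (0.08206 × 631.15) = 43.49 mol
For 19.90 mol CO, stoichiometry requires (1/1) × 19.90 = 19.90 mol H2O; 43.49 mol is available, so CO is limiting.
n(CO2) = (1/1) × 19.90 = 19.90 mol
V(CO2) = nRT/P = 19.90 × 0.08206 × 966.15 / 2.42 = 651.9 L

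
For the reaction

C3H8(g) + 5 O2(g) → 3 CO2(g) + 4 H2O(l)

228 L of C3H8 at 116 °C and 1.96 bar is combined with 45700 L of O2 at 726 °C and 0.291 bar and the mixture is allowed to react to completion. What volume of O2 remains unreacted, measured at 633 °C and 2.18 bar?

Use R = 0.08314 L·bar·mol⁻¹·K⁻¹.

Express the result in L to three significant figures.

3150 L

n(C3H8) = PV/RT = (1.96 × 228) / (0.08314 × 389.15) = 13.81 mol
n(O2) = PV/RT = (0.291 × 45700) / (0.08314 × 999.15) = 160.1 mol
For 13.81 mol C3H8, stoichiometry requires (5/1) × 13.81 = 69.05 mol O2; 160.1 mol is available, so C3H8 is limiting.
n(O2) consumed = (5/1) × 13.81 = 69.05 mol; remaining = 160.1 − 69.05 = 91.05 mol
V(O2) = nRT/P = 91.05 × 0.08314 × 906.15 / 2.18 = 3147 L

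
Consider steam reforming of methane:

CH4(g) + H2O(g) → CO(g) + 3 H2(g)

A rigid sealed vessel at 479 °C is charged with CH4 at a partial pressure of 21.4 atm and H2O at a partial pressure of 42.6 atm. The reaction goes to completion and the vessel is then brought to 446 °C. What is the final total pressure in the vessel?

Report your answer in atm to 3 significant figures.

At constant V, partial pressures at 479 °C are proportional to moles, so apply stoichiometry directly to pressures.
P(H2O) required for 21.4 atm of CH4 = (1/1) × 21.4 = 21.40 atm; available 42.6 atm, so CH4 is limiting.
P(H2O) remaining = 42.6 − (1/1) × 21.4 = 21.20 atm
P(gaseous products) = (1+3)/1 × 21.4 = 85.60 atm
P_total at 479 °C = 21.20 + 85.60 = 106.8 atm
Scaling to 446 °C: P = 106.8 × 719.15/752.15 = 102.1 atm

102 atm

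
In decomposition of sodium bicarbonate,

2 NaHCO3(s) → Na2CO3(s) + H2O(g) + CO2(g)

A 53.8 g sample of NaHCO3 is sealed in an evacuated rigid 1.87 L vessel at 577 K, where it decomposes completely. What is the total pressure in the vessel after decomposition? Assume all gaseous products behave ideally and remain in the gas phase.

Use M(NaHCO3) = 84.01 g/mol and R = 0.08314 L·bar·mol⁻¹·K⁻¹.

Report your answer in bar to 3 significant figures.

16.4 bar

n(NaHCO3) = 53.8 / 84.01 = 0.6404 mol
n(gas produced) = (2/2) × 0.6404 = 0.6404 mol
P = nRT/V = 0.6404 × 0.08314 × 577 / 1.87 = 16.43 bar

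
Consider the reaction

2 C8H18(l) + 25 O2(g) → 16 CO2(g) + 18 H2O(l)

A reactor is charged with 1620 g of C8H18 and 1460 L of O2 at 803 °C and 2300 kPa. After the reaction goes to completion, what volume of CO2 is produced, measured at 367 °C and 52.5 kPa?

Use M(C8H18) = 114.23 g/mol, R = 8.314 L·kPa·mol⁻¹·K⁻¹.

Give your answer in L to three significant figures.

n(C8H18) = 1620 / 114.23 = 14.18 mol
n(O2) = PV/RT = (2300 × 1460) / (8.314 × 1076.15) = 375.3 mol
For 14.18 mol C8H18, stoichiometry requires (25/2) × 14.18 = 177.2 mol O2; 375.3 mol is available, so C8H18 is limiting.
n(CO2) = (16/2) × 14.18 = 113.4 mol
V(CO2) = nRT/P = 113.4 × 8.314 × 640.15 / 52.5 = 11500 L

11500 L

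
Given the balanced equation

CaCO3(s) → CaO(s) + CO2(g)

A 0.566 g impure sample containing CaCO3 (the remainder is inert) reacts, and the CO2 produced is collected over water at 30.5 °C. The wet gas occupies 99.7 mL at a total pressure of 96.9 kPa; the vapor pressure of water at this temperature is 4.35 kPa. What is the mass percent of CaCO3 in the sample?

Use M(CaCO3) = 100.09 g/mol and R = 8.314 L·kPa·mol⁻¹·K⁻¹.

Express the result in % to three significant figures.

64.6 %

P(CO2) = 96.9 − 4.35 = 92.55 kPa
n(CO2) = PV/RT = (92.55 × 0.09970) / (8.314 × 303.65) = 0.003655 mol
n(CaCO3) = (1/1) × 0.003655 = 0.003655 mol
m(CaCO3) = 0.003655 × 100.09 = 0.3658 g
%CaCO3 = 0.3658 / 0.566 × 100 = 64.63%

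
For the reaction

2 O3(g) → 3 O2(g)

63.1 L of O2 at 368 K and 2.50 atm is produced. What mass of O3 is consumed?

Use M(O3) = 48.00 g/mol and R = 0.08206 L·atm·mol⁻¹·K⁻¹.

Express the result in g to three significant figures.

n(O2) = PV/RT = (2.50 × 63.1) / (0.08206 × 368) = 5.224 mol
n(O3) = (2/3) × 5.224 = 3.483 mol
m(O3) = 3.483 × 48.00 = 167.2 g

167 g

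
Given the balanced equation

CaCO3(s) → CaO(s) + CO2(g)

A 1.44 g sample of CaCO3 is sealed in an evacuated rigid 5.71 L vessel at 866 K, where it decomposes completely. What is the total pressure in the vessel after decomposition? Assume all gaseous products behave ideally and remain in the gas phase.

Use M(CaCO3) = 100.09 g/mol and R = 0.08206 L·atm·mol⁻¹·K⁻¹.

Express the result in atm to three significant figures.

n(CaCO3) = 1.44 / 100.09 = 0.01439 mol
n(gas produced) = (1/1) × 0.01439 = 0.01439 mol
P = nRT/V = 0.01439 × 0.08206 × 866 / 5.71 = 0.1791 atm

0.179 atm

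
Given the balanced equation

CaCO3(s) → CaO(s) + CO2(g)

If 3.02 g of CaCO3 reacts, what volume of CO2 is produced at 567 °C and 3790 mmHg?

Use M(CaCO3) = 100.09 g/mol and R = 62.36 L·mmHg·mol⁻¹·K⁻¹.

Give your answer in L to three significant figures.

n(CaCO3) = 3.020 / 100.09 = 0.03017 mol
n(CO2) = (1/1) × 0.03017 = 0.03017 mol
V = nRT/P = 0.03017 × 62.36 × 840.15 / 3790 = 0.4171 L

0.417 L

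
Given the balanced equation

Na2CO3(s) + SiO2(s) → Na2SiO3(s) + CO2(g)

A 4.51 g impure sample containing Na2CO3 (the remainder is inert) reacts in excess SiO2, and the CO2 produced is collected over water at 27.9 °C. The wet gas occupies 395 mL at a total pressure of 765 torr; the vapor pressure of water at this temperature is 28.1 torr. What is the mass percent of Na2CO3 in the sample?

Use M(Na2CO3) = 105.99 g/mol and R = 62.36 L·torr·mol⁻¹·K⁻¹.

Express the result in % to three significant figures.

36.4 %

P(CO2) = 765 − 28.1 = 736.9 torr
n(CO2) = PV/RT = (736.9 × 0.3950) / (62.36 × 301.05) = 0.01550 mol
n(Na2CO3) = (1/1) × 0.01550 = 0.01550 mol
m(Na2CO3) = 0.01550 × 105.99 = 1.643 g
%Na2CO3 = 1.643 / 4.51 × 100 = 36.43%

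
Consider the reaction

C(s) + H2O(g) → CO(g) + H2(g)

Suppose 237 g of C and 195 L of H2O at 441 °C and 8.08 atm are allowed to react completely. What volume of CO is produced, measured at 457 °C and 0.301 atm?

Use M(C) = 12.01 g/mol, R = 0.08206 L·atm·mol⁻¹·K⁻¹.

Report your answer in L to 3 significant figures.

3930 L

n(C) = 237 / 12.01 = 19.73 mol
n(H2O) = PV/RT = (8.08 × 195) / (0.08206 × 714.15) = 26.89 mol
For 19.73 mol C, stoichiometry requires (1/1) × 19.73 = 19.73 mol H2O; 26.89 mol is available, so C is limiting.
n(CO) = (1/1) × 19.73 = 19.73 mol
V(CO) = nRT/P = 19.73 × 0.08206 × 730.15 / 0.301 = 3927 L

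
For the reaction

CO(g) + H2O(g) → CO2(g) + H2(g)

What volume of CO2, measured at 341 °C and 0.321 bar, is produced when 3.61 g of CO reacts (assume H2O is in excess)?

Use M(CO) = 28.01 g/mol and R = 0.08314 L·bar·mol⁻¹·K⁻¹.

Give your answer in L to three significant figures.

n(CO) = 3.610 / 28.01 = 0.1289 mol
n(CO2) = (1/1) × 0.1289 = 0.1289 mol
V = nRT/P = 0.1289 × 0.08314 × 614.15 / 0.321 = 20.50 L

20.5 L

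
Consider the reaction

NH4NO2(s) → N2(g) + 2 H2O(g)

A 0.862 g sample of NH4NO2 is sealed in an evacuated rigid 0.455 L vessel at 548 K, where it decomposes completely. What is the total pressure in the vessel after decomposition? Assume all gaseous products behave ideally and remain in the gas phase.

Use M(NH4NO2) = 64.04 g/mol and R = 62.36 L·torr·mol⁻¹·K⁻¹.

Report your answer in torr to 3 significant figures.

3030 torr

n(NH4NO2) = 0.862 / 64.04 = 0.01346 mol
n(gas produced) = (3/1) × 0.01346 = 0.04038 mol
P = nRT/V = 0.04038 × 62.36 × 548 / 0.455 = 3033 torr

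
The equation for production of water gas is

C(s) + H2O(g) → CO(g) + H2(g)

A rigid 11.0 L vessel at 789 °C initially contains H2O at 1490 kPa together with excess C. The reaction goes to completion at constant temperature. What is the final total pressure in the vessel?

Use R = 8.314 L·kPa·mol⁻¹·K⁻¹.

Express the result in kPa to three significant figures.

2980 kPa

Rigid vessel, constant T ⇒ P scales with total gas moles (1 → 2).
P_final = (2/1) × 1490 = 2980 kPa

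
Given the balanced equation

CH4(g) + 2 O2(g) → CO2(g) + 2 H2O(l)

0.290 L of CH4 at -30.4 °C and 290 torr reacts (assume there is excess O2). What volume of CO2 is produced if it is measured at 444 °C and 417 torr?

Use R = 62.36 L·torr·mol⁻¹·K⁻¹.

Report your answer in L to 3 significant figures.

n(CH4) = PV/RT = (290 × 0.290) / (62.36 × 242.75) = 0.005556 mol
n(CO2) = (1/1) × 0.005556 = 0.005556 mol
V = nRT/P = 0.005556 × 62.36 × 717.15 / 417 = 0.5959 L

0.596 L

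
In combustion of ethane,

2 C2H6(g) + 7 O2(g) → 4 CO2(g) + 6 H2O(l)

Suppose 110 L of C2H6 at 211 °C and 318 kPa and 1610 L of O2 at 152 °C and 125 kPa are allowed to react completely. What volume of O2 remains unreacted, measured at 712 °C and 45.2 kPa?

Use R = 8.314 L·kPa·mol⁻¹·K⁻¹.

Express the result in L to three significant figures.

n(C2H6) = PV/RT = (318 × 110) / (8.314 × 484.15) = 8.690 mol
n(O2) = PV/RT = (125 × 1610) / (8.314 × 425.15) = 56.94 mol
For 8.690 mol C2H6, stoichiometry requires (7/2) × 8.690 = 30.41 mol O2; 56.94 mol is available, so C2H6 is limiting.
n(O2) consumed = (7/2) × 8.690 = 30.41 mol; remaining = 56.94 − 30.41 = 26.53 mol
V(O2) = nRT/P = 26.53 × 8.314 × 985.15 / 45.2 = 4807 L

4810 L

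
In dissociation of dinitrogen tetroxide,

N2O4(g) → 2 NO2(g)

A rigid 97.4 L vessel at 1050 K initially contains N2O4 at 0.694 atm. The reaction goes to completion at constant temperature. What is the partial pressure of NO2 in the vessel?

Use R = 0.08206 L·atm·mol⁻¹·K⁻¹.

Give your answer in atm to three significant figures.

1.39 atm

n(N2O4)₀ = PV/RT = (0.694 × 97.4) / (0.08206 × 1050) = 0.7845 mol
n(NO2) = (2/1) × 0.7845 = 1.569 mol
P(NO2) = nRT/V = 1.569 × 0.08206 × 1050 / 97.4 = 1.388 atm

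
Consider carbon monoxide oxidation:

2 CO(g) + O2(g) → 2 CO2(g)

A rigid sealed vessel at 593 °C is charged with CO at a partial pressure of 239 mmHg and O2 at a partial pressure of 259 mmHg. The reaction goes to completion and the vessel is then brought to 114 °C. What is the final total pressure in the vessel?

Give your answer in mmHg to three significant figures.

169 mmHg

At constant V, partial pressures at 593 °C are proportional to moles, so apply stoichiometry directly to pressures.
P(O2) required for 239 mmHg of CO = (1/2) × 239 = 119.5 mmHg; available 259 mmHg, so CO is limiting.
P(O2) remaining = 259 − (1/2) × 239 = 139.5 mmHg
P(gaseous products) = (2)/2 × 239 = 239.0 mmHg
P_total at 593 °C = 139.5 + 239.0 = 378.5 mmHg
Scaling to 114 °C: P = 378.5 × 387.15/866.15 = 169.2 mmHg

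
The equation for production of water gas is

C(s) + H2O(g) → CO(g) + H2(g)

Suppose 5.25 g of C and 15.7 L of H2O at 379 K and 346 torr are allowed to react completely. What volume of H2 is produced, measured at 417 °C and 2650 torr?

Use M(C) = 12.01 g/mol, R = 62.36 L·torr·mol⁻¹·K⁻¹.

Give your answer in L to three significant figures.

3.73 L

n(C) = 5.25 / 12.01 = 0.4371 mol
n(H2O) = PV/RT = (346 × 15.7) / (62.36 × 379) = 0.2298 mol
For 0.4371 mol C, stoichiometry requires (1/1) × 0.4371 = 0.4371 mol H2O; 0.2298 mol is available, so H2O is limiting.
n(H2) = (1/1) × 0.2298 = 0.2298 mol
V(H2) = nRT/P = 0.2298 × 62.36 × 690.15 / 2650 = 3.732 L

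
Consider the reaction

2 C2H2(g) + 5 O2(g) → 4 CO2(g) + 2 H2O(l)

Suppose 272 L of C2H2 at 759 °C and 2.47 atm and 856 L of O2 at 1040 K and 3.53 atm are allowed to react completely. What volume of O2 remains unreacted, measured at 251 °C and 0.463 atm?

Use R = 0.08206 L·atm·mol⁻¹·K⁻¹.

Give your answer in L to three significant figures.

n(C2H2) = PV/RT = (2.47 × 272) / (0.08206 × 1032.15) = 7.932 mol
n(O2) = PV/RT = (3.53 × 856) / (0.08206 × 1040) = 35.41 mol
For 7.932 mol C2H2, stoichiometry requires (5/2) × 7.932 = 19.83 mol O2; 35.41 mol is available, so C2H2 is limiting.
n(O2) consumed = (5/2) × 7.932 = 19.83 mol; remaining = 35.41 − 19.83 = 15.58 mol
V(O2) = nRT/P = 15.58 × 0.08206 × 524.15 / 0.463 = 1447 L

1450 L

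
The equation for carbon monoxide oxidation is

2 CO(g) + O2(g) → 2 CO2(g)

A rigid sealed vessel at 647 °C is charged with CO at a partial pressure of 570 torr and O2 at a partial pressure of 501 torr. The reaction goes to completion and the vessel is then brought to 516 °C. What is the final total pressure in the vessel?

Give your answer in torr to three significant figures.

674 torr

With V and T fixed, P_i ∝ n_i, so the mole ratios apply directly to partial pressures at 647 °C.
P(O2) required for 570 torr of CO = (1/2) × 570 = 285.0 torr; available 501 torr, so CO is limiting.
P(O2) remaining = 501 − (1/2) × 570 = 216.0 torr
P(gaseous products) = (2)/2 × 570 = 570.0 torr
P_total at 647 °C = 216.0 + 570.0 = 786.0 torr
Scaling to 516 °C: P = 786.0 × 789.15/920.15 = 674.1 torr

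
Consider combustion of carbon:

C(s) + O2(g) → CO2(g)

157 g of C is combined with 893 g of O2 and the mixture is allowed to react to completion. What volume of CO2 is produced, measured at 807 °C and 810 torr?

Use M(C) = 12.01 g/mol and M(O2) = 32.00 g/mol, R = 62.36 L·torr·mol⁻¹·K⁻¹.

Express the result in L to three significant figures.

1090 L

n(C) = 157 / 12.01 = 13.07 mol
n(O2) = 893 / 32.00 = 27.91 mol
For 13.07 mol C, stoichiometry requires (1/1) × 13.07 = 13.07 mol O2; 27.91 mol is available, so C is limiting.
n(CO2) = (1/1) × 13.07 = 13.07 mol
V(CO2) = nRT/P = 13.07 × 62.36 × 1080.15 / 810 = 1087 L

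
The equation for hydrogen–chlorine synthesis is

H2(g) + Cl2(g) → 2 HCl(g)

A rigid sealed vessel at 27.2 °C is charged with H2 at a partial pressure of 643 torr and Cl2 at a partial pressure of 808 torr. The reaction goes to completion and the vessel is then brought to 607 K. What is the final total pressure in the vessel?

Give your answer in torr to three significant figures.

With V and T fixed, P_i ∝ n_i, so the mole ratios apply directly to partial pressures at 27.2 °C.
P(Cl2) required for 643 torr of H2 = (1/1) × 643 = 643.0 torr; available 808 torr, so H2 is limiting.
P(Cl2) remaining = 808 − (1/1) × 643 = 165.0 torr
P(gaseous products) = (2)/1 × 643 = 1286 torr
P_total at 27.2 °C = 165.0 + 1286 = 1451 torr
Scaling to 607 K: P = 1451 × 607/300.35 = 2932 torr

2930 torr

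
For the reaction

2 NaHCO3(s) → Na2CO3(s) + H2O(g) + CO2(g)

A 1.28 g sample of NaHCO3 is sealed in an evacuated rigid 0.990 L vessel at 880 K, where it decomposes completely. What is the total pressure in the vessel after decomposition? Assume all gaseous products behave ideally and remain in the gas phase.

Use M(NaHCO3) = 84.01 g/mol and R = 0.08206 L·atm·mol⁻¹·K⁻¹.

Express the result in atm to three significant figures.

1.11 atm

n(NaHCO3) = 1.28 / 84.01 = 0.01524 mol
n(gas produced) = (2/2) × 0.01524 = 0.01524 mol
P = nRT/V = 0.01524 × 0.08206 × 880 / 0.990 = 1.112 atm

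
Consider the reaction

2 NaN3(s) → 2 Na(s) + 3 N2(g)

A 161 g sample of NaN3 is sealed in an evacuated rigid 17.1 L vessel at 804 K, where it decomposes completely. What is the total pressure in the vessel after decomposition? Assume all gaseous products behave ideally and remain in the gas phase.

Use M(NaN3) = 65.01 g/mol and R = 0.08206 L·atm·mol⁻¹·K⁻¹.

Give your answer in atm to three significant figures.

n(NaN3) = 161 / 65.01 = 2.477 mol
n(gas produced) = (3/2) × 2.477 = 3.715 mol
P = nRT/V = 3.715 × 0.08206 × 804 / 17.1 = 14.33 atm

14.3 atm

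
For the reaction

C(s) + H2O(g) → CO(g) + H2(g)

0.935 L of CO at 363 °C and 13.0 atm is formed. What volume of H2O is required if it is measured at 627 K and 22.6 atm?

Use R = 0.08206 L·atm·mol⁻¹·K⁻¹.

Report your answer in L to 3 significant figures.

n(CO) = PV/RT = (13.0 × 0.935) / (0.08206 × 636.15) = 0.2328 mol
n(H2O) = (1/1) × 0.2328 = 0.2328 mol
V = nRT/P = 0.2328 × 0.08206 × 627 / 22.6 = 0.5300 L

0.530 L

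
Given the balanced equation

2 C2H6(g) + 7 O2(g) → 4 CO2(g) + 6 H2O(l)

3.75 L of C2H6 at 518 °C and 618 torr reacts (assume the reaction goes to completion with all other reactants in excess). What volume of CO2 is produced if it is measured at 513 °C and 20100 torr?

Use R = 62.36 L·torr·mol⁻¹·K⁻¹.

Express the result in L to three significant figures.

n(C2H6) = PV/RT = (618 × 3.75) / (62.36 × 791.15) = 0.04697 mol
n(CO2) = (4/2) × 0.04697 = 0.09394 mol
V = nRT/P = 0.09394 × 62.36 × 786.15 / 20100 = 0.2291 L

0.229 L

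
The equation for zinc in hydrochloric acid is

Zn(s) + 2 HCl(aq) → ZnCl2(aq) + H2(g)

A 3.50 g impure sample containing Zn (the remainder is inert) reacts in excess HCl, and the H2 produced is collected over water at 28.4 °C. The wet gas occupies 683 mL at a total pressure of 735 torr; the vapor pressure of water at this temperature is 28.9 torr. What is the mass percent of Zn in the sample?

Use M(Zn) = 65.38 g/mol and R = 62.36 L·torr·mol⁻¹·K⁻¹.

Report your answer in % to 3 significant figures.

47.9 %

P(H2) = 735 − 28.9 = 706.1 torr
n(H2) = PV/RT = (706.1 × 0.6830) / (62.36 × 301.55) = 0.02565 mol
n(Zn) = (1/1) × 0.02565 = 0.02565 mol
m(Zn) = 0.02565 × 65.38 = 1.677 g
%Zn = 1.677 / 3.50 × 100 = 47.91%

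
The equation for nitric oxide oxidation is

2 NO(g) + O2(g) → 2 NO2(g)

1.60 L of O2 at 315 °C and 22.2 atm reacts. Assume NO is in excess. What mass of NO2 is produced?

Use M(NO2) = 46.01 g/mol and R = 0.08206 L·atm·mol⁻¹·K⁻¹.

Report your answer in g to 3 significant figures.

67.7 g

n(O2) = PV/RT = (22.2 × 1.60) / (0.08206 × 588.15) = 0.7360 mol
n(NO2) = (2/1) × 0.7360 = 1.472 mol
m(NO2) = 1.472 × 46.01 = 67.73 g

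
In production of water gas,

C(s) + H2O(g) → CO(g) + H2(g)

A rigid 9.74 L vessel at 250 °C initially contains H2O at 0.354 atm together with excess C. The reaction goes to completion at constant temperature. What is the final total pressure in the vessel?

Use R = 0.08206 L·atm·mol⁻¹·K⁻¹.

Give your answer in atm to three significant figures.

At constant T and V, P ∝ n(gas): 1 mol gas → 2 mol gas.
P_final = (2/1) × 0.354 = 0.7080 atm

0.708 atm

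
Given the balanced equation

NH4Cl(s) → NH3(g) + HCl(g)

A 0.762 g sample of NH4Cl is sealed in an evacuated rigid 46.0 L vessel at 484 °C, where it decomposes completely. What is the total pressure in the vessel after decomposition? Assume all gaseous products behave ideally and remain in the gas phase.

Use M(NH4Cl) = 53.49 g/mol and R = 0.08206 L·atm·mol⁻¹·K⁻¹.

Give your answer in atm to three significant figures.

0.0385 atm

n(NH4Cl) = 0.762 / 53.49 = 0.01425 mol
n(gas produced) = (2/1) × 0.01425 = 0.02850 mol
P = nRT/V = 0.02850 × 0.08206 × 757.15 / 46.0 = 0.03849 atm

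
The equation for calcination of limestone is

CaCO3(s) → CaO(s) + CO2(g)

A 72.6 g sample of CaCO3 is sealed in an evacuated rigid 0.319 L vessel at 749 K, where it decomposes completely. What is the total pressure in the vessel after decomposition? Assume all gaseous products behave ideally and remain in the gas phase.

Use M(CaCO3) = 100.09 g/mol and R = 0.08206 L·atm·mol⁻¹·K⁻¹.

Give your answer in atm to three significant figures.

140 atm

n(CaCO3) = 72.6 / 100.09 = 0.7253 mol
n(gas produced) = (1/1) × 0.7253 = 0.7253 mol
P = nRT/V = 0.7253 × 0.08206 × 749 / 0.319 = 139.7 atm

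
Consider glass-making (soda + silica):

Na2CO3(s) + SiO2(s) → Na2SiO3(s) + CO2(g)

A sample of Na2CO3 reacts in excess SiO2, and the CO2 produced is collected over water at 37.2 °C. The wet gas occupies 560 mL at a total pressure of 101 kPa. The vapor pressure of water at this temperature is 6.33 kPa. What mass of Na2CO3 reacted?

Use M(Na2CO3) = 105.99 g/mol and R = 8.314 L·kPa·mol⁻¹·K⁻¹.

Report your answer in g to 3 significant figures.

P(CO2) = 101 − 6.33 = 94.67 kPa
n(CO2) = PV/RT = (94.67 × 0.5600) / (8.314 × 310.35) = 0.02055 mol
n(Na2CO3) = (1/1) × 0.02055 = 0.02055 mol
m(Na2CO3) = 0.02055 × 105.99 = 2.178 g

2.18 g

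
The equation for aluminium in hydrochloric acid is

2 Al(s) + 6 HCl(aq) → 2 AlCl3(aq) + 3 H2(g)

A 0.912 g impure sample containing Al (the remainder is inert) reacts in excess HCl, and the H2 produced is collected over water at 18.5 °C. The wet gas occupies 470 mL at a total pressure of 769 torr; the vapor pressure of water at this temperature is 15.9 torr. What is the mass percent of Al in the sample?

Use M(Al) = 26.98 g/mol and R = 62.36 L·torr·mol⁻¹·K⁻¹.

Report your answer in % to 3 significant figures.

38.4 %

P(H2) = 769 − 15.9 = 753.1 torr
n(H2) = PV/RT = (753.1 × 0.4700) / (62.36 × 291.65) = 0.01946 mol
n(Al) = (2/3) × 0.01946 = 0.01297 mol
m(Al) = 0.01297 × 26.98 = 0.3499 g
%Al = 0.3499 / 0.912 × 100 = 38.37%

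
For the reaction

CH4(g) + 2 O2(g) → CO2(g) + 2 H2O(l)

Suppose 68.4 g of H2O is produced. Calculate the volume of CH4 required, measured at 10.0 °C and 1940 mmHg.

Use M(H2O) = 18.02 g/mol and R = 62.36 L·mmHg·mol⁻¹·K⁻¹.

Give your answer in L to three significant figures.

17.3 L

n(H2O) = 68.40 / 18.02 = 3.796 mol
n(CH4) = (1/2) × 3.796 = 1.898 mol
V = nRT/P = 1.898 × 62.36 × 283.15 / 1940 = 17.27 L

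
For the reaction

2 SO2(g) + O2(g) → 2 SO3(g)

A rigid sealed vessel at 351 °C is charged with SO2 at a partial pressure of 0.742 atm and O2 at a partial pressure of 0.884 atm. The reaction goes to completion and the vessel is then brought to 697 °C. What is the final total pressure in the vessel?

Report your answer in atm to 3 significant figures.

1.95 atm

With V and T fixed, P_i ∝ n_i, so the mole ratios apply directly to partial pressures at 351 °C.
P(O2) required for 0.742 atm of SO2 = (1/2) × 0.742 = 0.3710 atm; available 0.884 atm, so SO2 is limiting.
P(O2) remaining = 0.884 − (1/2) × 0.742 = 0.5130 atm
P(gaseous products) = (2)/2 × 0.742 = 0.7420 atm
P_total at 351 °C = 0.5130 + 0.7420 = 1.255 atm
Scaling to 697 °C: P = 1.255 × 970.15/624.15 = 1.951 atm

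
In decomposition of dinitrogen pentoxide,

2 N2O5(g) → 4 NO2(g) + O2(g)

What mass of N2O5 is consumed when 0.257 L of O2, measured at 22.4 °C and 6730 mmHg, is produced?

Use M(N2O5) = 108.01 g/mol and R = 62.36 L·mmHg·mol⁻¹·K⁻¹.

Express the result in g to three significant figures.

n(O2) = PV/RT = (6730 × 0.257) / (62.36 × 295.55) = 0.09384 mol
n(N2O5) = (2/1) × 0.09384 = 0.1877 mol
m(N2O5) = 0.1877 × 108.01 = 20.27 g

20.3 g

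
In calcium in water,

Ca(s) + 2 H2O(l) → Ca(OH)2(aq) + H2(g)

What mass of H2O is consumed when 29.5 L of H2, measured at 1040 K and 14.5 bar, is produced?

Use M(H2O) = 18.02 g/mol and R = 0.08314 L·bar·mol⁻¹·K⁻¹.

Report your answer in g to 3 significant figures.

178 g

n(H2) = PV/RT = (14.5 × 29.5) / (0.08314 × 1040) = 4.947 mol
n(H2O) = (2/1) × 4.947 = 9.894 mol
m(H2O) = 9.894 × 18.02 = 178.3 g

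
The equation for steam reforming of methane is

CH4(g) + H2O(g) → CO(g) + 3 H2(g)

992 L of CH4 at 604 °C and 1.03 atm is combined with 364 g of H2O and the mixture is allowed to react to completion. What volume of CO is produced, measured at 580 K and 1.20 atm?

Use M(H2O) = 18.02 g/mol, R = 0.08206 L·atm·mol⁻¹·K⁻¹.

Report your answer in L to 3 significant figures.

563 L

n(CH4) = PV/RT = (1.03 × 992) / (0.08206 × 877.15) = 14.20 mol
n(H2O) = 364 / 18.02 = 20.20 mol
For 14.20 mol CH4, stoichiometry requires (1/1) × 14.20 = 14.20 mol H2O; 20.20 mol is available, so CH4 is limiting.
n(CO) = (1/1) × 14.20 = 14.20 mol
V(CO) = nRT/P = 14.20 × 0.08206 × 580 / 1.20 = 563.2 L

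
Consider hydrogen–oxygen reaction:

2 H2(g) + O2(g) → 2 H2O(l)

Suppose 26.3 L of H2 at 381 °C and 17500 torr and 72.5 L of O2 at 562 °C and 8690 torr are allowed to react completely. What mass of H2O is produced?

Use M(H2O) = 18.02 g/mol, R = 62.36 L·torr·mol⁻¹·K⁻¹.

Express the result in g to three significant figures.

203 g

n(H2) = PV/RT = (17500 × 26.3) / (62.36 × 654.15) = 11.28 mol
n(O2) = PV/RT = (8690 × 72.5) / (62.36 × 835.15) = 12.10 mol
For 11.28 mol H2, stoichiometry requires (1/2) × 11.28 = 5.640 mol O2; 12.10 mol is available, so H2 is limiting.
n(H2O) = (2/2) × 11.28 = 11.28 mol
m(H2O) = 11.28 × 18.02 = 203.3 g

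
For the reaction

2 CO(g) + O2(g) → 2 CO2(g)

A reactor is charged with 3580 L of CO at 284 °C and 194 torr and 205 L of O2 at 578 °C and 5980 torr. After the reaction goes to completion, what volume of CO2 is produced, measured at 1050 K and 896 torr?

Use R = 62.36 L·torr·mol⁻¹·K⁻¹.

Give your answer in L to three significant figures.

n(CO) = PV/RT = (194 × 3580) / (62.36 × 557.15) = 19.99 mol
n(O2) = PV/RT = (5980 × 205) / (62.36 × 851.15) = 23.10 mol
For 19.99 mol CO, stoichiometry requires (1/2) × 19.99 = 9.995 mol O2; 23.10 mol is available, so CO is limiting.
n(CO2) = (2/2) × 19.99 = 19.99 mol
V(CO2) = nRT/P = 19.99 × 62.36 × 1050 / 896 = 1461 L

1460 L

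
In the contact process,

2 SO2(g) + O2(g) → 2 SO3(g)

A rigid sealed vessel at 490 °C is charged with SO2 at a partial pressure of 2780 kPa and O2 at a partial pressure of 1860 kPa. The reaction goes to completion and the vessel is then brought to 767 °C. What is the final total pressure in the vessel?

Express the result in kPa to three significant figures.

4430 kPa

Because the vessel is rigid and T is held at 490 °C, work the stoichiometry in partial pressures (P_i = n_iRT/V).
P(O2) required for 2780 kPa of SO2 = (1/2) × 2780 = 1390 kPa; available 1860 kPa, so SO2 is limiting.
P(O2) remaining = 1860 − (1/2) × 2780 = 470.0 kPa
P(gaseous products) = (2)/2 × 2780 = 2780 kPa
P_total at 490 °C = 470.0 + 2780 = 3250 kPa
Scaling to 767 °C: P = 3250 × 1040.15/763.15 = 4430 kPa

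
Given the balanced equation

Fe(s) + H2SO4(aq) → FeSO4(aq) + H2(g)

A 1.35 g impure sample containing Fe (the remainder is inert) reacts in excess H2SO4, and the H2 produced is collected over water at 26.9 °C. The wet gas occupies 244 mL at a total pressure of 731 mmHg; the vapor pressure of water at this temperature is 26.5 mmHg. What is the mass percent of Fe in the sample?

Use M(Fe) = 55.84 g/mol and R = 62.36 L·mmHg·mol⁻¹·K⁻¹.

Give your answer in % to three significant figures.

38.0 %

P(H2) = 731 − 26.5 = 704.5 mmHg
n(H2) = PV/RT = (704.5 × 0.2440) / (62.36 × 300.05) = 0.009187 mol
n(Fe) = (1/1) × 0.009187 = 0.009187 mol
m(Fe) = 0.009187 × 55.84 = 0.5130 g
%Fe = 0.5130 / 1.35 × 100 = 38.00%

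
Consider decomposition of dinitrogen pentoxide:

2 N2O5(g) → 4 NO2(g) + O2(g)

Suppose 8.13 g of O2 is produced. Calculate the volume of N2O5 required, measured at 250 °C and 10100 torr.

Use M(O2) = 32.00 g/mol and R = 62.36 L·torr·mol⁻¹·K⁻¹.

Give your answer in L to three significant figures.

1.64 L

n(O2) = 8.130 / 32.00 = 0.2541 mol
n(N2O5) = (2/1) × 0.2541 = 0.5082 mol
V = nRT/P = 0.5082 × 62.36 × 523.15 / 10100 = 1.642 L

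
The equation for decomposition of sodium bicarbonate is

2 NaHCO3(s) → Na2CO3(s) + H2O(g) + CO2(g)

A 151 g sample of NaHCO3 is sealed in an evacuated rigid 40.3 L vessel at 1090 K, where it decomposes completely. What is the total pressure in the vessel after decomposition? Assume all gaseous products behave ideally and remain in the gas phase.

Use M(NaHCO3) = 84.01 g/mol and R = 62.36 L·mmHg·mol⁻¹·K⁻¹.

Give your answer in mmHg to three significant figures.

n(NaHCO3) = 151 / 84.01 = 1.797 mol
n(gas produced) = (2/2) × 1.797 = 1.797 mol
P = nRT/V = 1.797 × 62.36 × 1090 / 40.3 = 3031 mmHg

3030 mmHg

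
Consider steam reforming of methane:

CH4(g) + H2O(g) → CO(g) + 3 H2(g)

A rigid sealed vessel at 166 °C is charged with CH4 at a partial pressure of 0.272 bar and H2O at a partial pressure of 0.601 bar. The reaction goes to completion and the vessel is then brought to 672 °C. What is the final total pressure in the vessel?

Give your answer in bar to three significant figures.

3.05 bar

At constant V, partial pressures at 166 °C are proportional to moles, so apply stoichiometry directly to pressures.
P(H2O) required for 0.272 bar of CH4 = (1/1) × 0.272 = 0.2720 bar; available 0.601 bar, so CH4 is limiting.
P(H2O) remaining = 0.601 − (1/1) × 0.272 = 0.3290 bar
P(gaseous products) = (1+3)/1 × 0.272 = 1.088 bar
P_total at 166 °C = 0.3290 + 1.088 = 1.417 bar
Scaling to 672 °C: P = 1.417 × 945.15/439.15 = 3.050 bar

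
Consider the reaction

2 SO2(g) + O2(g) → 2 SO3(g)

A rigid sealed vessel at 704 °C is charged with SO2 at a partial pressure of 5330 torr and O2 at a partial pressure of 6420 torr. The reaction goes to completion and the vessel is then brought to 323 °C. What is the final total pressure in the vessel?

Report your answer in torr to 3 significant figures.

At constant V, partial pressures at 704 °C are proportional to moles, so apply stoichiometry directly to pressures.
P(O2) required for 5330 torr of SO2 = (1/2) × 5330 = 2665 torr; available 6420 torr, so SO2 is limiting.
P(O2) remaining = 6420 − (1/2) × 5330 = 3755 torr
P(gaseous products) = (2)/2 × 5330 = 5330 torr
P_total at 704 °C = 3755 + 5330 = 9085 torr
Scaling to 323 °C: P = 9085 × 596.15/977.15 = 5543 torr

5540 torr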